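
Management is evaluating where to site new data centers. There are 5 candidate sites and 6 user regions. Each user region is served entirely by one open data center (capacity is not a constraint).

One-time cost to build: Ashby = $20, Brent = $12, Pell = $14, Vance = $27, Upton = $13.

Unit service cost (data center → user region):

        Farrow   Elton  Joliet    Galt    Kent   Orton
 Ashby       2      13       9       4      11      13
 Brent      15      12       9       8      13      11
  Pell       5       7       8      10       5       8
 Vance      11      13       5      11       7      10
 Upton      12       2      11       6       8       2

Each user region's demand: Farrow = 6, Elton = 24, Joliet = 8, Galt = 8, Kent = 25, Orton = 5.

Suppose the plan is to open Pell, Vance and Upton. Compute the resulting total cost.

Total cost: 355

Each user region is assigned to its cheapest site among the open ones.
{Pell, Vance, Upton}: Farrow→Pell 5·6=30, Elton→Upton 2·24=48, Joliet→Vance 5·8=40, Galt→Upton 6·8=48, Kent→Pell 5·25=125, Orton→Upton 2·5=10. Service 301; fixed 54; total 355.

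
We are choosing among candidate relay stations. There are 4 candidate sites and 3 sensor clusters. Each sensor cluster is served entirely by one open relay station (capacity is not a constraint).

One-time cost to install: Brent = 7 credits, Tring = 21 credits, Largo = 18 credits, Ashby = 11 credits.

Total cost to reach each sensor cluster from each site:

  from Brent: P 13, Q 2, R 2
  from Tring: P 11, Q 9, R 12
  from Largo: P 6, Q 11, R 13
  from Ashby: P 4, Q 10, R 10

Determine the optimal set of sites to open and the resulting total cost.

Open Brent only; minimum total cost 24.

For any fixed open set, each sensor cluster goes to its cheapest open site; total = fixed + service.
{Brent}: P→Brent 13, Q→Brent 2, R→Brent 2. Service 17; fixed 7; total 24.
{Brent, Ashby}: service 8 + fixed 18 = 26
{Brent, Largo}: service 10 + fixed 25 = 35
{Brent, Tring, Largo, Ashby}: service 8 + fixed 57 = 65
No other subset beats 24.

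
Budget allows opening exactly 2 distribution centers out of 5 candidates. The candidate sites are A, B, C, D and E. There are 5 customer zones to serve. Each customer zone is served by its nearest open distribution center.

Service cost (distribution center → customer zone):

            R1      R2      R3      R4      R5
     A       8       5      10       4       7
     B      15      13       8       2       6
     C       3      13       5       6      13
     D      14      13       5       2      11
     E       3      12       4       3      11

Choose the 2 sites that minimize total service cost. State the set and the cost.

With exactly 2 open, each customer zone uses its cheapest among the chosen.
{A, E}: R1→E 3, R2→A 5, R3→E 4, R4→E 3, R5→A 7. Service cost 22.
{A, C}: service cost 24
{A, D}: service cost 27
Among all 10 size-2 choices, {A, E} is lowest.

Choose A and E; total service cost 22.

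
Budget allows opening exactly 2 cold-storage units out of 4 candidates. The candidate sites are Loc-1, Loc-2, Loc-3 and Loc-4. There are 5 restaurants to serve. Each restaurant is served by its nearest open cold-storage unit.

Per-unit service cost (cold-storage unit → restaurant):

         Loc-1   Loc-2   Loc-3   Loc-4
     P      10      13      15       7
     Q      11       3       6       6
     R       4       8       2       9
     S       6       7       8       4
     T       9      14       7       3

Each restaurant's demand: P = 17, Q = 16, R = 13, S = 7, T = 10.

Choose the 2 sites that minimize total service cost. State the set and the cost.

Choose Loc-3 and Loc-4; total service cost 299.

With exactly 2 open, each restaurant uses its cheapest among the chosen.
{Loc-3, Loc-4}: P→Loc-4 7·17=119, Q→Loc-3 6·16=96, R→Loc-3 2·13=26, S→Loc-4 4·7=28, T→Loc-4 3·10=30. Service cost 299.
{Loc-1, Loc-4}: service cost 325
{Loc-2, Loc-4}: service cost 329
Among all 6 size-2 choices, {Loc-3, Loc-4} is lowest.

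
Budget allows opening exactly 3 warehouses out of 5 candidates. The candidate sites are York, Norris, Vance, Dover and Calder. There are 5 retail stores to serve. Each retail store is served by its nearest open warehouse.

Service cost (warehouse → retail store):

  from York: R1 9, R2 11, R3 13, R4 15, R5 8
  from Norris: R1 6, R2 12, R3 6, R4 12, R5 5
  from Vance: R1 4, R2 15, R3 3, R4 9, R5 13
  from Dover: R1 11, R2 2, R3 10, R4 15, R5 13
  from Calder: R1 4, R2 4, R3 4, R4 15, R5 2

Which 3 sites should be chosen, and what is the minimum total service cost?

With exactly 3 open, each retail store uses its cheapest among the chosen.
{Vance, Dover, Calder}: R1→Vance 4, R2→Dover 2, R3→Vance 3, R4→Vance 9, R5→Calder 2. Service cost 20.
{York, Vance, Calder}: service cost 22
{Norris, Vance, Calder}: service cost 22
Among all 10 size-3 choices, {Vance, Dover, Calder} is lowest.

Choose Vance, Dover and Calder; total service cost 20.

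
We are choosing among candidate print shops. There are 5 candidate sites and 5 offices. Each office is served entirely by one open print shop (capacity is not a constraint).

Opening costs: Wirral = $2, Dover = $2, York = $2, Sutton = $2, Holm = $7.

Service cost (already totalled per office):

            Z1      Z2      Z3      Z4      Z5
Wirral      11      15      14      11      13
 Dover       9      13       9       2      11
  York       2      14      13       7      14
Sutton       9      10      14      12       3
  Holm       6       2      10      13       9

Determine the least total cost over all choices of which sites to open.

Minimum total cost: 31

For any fixed open set, each office goes to its cheapest open site; total = fixed + service.
{Dover, York, Sutton, Holm}: Z1→York 2, Z2→Holm 2, Z3→Dover 9, Z4→Dover 2, Z5→Sutton 3. Service 18; fixed 13; total 31.
{Dover, York, Sutton}: Z1→York 2, Z2→Sutton 10, Z3→Dover 9, Z4→Dover 2, Z5→Sutton 3. Service 26; fixed 6; total 32.
{Wirral, Dover, York, Sutton, Holm}: service 18 + fixed 15 = 33
{Wirral}: service 64 + fixed 2 = 66
No other subset beats 31.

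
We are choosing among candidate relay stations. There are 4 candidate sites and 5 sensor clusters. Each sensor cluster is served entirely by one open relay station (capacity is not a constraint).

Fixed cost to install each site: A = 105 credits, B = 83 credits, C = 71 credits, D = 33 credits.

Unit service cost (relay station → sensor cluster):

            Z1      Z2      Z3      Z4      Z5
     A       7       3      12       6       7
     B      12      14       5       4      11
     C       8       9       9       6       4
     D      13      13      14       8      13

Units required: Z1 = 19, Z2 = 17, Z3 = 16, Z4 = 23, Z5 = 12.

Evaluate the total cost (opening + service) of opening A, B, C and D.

Total cost: 696

Each sensor cluster is assigned to its cheapest site among the open ones.
{A, B, C, D}: Z1→A 7·19=133, Z2→A 3·17=51, Z3→B 5·16=80, Z4→B 4·23=92, Z5→C 4·12=48. Service 404; fixed 292; total 696.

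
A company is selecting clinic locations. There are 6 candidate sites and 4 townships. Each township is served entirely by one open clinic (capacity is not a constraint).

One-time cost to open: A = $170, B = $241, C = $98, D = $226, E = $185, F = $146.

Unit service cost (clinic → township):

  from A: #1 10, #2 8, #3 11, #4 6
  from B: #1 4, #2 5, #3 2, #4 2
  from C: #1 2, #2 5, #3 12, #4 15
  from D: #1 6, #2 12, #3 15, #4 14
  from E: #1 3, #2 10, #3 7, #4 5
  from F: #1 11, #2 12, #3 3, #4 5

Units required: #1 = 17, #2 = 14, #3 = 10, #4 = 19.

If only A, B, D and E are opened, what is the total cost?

Each township is assigned to its cheapest site among the open ones.
{A, B, D, E}: #1→E 3·17=51, #2→B 5·14=70, #3→B 2·10=20, #4→B 2·19=38. Service 179; fixed 822; total 1001.

Total cost: 1001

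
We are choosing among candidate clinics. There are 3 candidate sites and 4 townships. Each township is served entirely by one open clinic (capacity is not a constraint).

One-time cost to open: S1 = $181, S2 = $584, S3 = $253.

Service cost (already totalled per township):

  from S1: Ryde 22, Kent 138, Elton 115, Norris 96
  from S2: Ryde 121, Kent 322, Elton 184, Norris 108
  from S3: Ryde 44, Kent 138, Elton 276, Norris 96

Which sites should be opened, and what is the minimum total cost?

For any fixed open set, each township goes to its cheapest open site; total = fixed + service.
{S1}: Ryde→S1 22, Kent→S1 138, Elton→S1 115, Norris→S1 96. Service 371; fixed 181; total 552.
{S1, S3}: Ryde→S1 22, Kent→S1 138, Elton→S1 115, Norris→S1 96. Service 371; fixed 434; total 805.
{S3}: service 554 + fixed 253 = 807
{S1, S2, S3}: service 371 + fixed 1018 = 1389
No other subset beats 552.

Open S1 only; minimum total cost 552.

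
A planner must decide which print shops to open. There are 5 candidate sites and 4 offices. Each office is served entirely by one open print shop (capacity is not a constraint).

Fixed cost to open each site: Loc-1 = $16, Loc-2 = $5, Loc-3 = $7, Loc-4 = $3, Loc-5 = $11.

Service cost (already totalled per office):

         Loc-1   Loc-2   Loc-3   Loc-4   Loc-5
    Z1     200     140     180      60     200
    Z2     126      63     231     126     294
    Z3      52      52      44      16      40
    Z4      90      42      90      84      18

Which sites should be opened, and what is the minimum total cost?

Open Loc-2, Loc-4 and Loc-5; minimum total cost 176.

For any fixed open set, each office goes to its cheapest open site; total = fixed + service.
{Loc-2, Loc-4, Loc-5}: Z1→Loc-4 60, Z2→Loc-2 63, Z3→Loc-4 16, Z4→Loc-5 18. Service 157; fixed 19; total 176.
{Loc-2, Loc-3, Loc-4, Loc-5}: service 157 + fixed 26 = 183
{Loc-2, Loc-4}: service 181 + fixed 8 = 189
{Loc-1, Loc-2, Loc-3, Loc-4, Loc-5}: service 157 + fixed 42 = 199
No other subset beats 176.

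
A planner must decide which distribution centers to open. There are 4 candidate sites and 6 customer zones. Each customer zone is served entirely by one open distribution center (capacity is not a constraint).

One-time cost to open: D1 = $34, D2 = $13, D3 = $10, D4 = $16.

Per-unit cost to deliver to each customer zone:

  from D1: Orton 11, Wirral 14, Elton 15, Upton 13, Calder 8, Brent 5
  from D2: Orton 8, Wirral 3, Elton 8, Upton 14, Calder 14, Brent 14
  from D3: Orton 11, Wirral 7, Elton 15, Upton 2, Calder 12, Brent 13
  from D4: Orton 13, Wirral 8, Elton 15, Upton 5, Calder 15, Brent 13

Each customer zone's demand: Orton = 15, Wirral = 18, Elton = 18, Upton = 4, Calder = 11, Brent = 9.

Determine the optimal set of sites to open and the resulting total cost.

For any fixed open set, each customer zone goes to its cheapest open site; total = fixed + service.
{D1, D2, D3}: Orton→D2 8·15=120, Wirral→D2 3·18=54, Elton→D2 8·18=144, Upton→D3 2·4=8, Calder→D1 8·11=88, Brent→D1 5·9=45. Service 459; fixed 57; total 516.
{D1, D2, D3, D4}: service 459 + fixed 73 = 532
{D1, D2, D4}: Orton→D2 8·15=120, Wirral→D2 3·18=54, Elton→D2 8·18=144, Upton→D4 5·4=20, Calder→D1 8·11=88, Brent→D1 5·9=45. Service 471; fixed 63; total 534.
{D3}: service 818 + fixed 10 = 828
(All 15 nonempty subsets were checked; D1, D2 and D3 is lowest.)

Open D1, D2 and D3; minimum total cost 516.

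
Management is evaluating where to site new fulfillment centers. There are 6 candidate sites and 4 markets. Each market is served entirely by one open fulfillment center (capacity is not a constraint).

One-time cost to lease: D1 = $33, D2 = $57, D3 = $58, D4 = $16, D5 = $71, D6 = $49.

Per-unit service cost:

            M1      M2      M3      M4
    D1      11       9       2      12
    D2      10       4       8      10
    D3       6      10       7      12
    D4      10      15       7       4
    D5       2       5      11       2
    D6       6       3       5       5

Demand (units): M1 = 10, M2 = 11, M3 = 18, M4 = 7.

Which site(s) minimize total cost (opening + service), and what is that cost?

Open D1 and D5; minimum total cost 229.

For any fixed open set, each market goes to its cheapest open site; total = fixed + service.
{D1, D5}: M1→D5 2·10=20, M2→D5 5·11=55, M3→D1 2·18=36, M4→D5 2·7=14. Service 125; fixed 104; total 229.
{D1, D4, D5}: service 125 + fixed 120 = 245
{D1, D6}: M1→D6 6·10=60, M2→D6 3·11=33, M3→D1 2·18=36, M4→D6 5·7=35. Service 164; fixed 82; total 246.
{D1, D2, D3, D4, D5, D6}: M1→D5 2·10=20, M2→D6 3·11=33, M3→D1 2·18=36, M4→D5 2·7=14. Service 103; fixed 284; total 387.
No other subset beats 229.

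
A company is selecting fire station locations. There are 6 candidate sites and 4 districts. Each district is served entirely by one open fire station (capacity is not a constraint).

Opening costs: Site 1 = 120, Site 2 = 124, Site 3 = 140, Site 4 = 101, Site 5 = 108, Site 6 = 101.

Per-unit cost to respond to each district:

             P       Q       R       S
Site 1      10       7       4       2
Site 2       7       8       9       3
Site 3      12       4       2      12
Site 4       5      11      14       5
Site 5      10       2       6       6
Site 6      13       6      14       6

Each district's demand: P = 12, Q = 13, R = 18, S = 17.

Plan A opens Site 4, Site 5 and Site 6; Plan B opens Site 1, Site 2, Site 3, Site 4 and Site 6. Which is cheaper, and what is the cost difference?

Plan A is cheaper by 179.

Plan A: {Site 4, Site 5, Site 6}: P→Site 4 5·12=60, Q→Site 5 2·13=26, R→Site 5 6·18=108, S→Site 4 5·17=85. Service 279; fixed 310; total 589.
Plan B: {Site 1, Site 2, Site 3, Site 4, Site 6}: P→Site 4 5·12=60, Q→Site 3 4·13=52, R→Site 3 2·18=36, S→Site 1 2·17=34. Service 182; fixed 586; total 768.
Difference: |589 − 768| = 179.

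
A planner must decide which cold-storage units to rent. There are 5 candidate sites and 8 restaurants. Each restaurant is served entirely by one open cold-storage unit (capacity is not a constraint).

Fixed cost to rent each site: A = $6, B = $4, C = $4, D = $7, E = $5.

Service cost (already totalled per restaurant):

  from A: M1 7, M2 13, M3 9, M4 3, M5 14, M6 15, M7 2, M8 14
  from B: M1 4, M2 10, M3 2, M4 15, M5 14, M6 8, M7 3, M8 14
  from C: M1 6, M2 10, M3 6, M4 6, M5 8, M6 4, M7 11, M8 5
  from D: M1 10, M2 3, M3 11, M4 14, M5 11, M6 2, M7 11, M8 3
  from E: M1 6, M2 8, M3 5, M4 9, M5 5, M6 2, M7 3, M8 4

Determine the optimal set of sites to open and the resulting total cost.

Open A, B and E; minimum total cost 45.

For any fixed open set, each restaurant goes to its cheapest open site; total = fixed + service.
{A, B, E}: M1→B 4, M2→E 8, M3→B 2, M4→A 3, M5→E 5, M6→E 2, M7→A 2, M8→E 4. Service 30; fixed 15; total 45.
{A, B, D, E}: service 24 + fixed 22 = 46
{A, E}: service 35 + fixed 11 = 46
{A, B, C, D, E}: service 24 + fixed 26 = 50
No other subset beats 45.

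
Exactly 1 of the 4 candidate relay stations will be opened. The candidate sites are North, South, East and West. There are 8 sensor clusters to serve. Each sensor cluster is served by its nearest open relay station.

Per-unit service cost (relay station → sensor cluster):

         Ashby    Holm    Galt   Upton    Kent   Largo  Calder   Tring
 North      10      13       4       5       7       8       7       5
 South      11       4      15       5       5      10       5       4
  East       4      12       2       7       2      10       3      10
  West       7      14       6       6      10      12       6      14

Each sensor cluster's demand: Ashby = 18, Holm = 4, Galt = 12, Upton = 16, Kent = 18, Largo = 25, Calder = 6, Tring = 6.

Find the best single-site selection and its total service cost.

With exactly 1 open, each sensor cluster uses its cheapest among the chosen.
{East}: Ashby→East 4·18=72, Holm→East 12·4=48, Galt→East 2·12=24, Upton→East 7·16=112, Kent→East 2·18=36, Largo→East 10·25=250, Calder→East 3·6=18, Tring→East 10·6=60. Service cost 620.
{North}: service cost 758
{South}: service cost 868
Among all 4 size-1 choices, {East} is lowest.

Choose East only; total service cost 620.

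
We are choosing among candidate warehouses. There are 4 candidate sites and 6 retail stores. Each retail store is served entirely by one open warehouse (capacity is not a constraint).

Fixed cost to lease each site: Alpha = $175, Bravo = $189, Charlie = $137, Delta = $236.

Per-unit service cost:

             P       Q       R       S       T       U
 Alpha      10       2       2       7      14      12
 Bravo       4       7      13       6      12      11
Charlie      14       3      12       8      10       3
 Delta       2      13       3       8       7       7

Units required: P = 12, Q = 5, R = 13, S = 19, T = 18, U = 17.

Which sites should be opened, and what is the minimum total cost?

Open Delta only; minimum total cost 761.

For any fixed open set, each retail store goes to its cheapest open site; total = fixed + service.
{Delta}: P→Delta 2·12=24, Q→Delta 13·5=65, R→Delta 3·13=39, S→Delta 8·19=152, T→Delta 7·18=126, U→Delta 7·17=119. Service 525; fixed 236; total 761.
{Charlie, Delta}: service 407 + fixed 373 = 780
{Alpha, Charlie}: service 520 + fixed 312 = 832
{Alpha, Bravo, Charlie, Delta}: service 351 + fixed 737 = 1088
No other subset beats 761.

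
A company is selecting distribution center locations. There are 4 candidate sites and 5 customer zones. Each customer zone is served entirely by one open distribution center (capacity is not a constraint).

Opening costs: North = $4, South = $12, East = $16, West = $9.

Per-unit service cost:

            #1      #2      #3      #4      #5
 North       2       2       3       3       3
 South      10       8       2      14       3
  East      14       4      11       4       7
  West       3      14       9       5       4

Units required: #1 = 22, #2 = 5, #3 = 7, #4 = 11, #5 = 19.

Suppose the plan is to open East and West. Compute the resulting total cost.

Total cost: 294

Each customer zone is assigned to its cheapest site among the open ones.
{East, West}: #1→West 3·22=66, #2→East 4·5=20, #3→West 9·7=63, #4→East 4·11=44, #5→West 4·19=76. Service 269; fixed 25; total 294.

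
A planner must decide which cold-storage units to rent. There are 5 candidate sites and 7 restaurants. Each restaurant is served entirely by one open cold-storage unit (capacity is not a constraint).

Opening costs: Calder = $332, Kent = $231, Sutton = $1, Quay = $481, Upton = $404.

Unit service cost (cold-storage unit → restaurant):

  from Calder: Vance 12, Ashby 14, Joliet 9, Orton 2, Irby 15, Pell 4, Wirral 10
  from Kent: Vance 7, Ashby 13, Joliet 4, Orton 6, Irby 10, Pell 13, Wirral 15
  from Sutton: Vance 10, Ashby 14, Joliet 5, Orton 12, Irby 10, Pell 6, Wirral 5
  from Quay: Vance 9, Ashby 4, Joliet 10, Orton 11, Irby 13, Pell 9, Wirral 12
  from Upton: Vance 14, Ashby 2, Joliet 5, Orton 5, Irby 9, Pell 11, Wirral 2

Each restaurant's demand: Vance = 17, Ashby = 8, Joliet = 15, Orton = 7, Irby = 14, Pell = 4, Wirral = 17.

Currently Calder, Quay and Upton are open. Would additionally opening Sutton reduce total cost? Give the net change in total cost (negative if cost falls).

No — net change +1 (cost rises by 1).

Current service cost with {Calder, Quay, Upton}: 434.
Adding Sutton: each restaurant re-picks its cheapest; new service cost 434, saving 0.
Extra fixed cost: 1. Net change = 1 − 0 = 1.
(Totals: 1651 → 1652.)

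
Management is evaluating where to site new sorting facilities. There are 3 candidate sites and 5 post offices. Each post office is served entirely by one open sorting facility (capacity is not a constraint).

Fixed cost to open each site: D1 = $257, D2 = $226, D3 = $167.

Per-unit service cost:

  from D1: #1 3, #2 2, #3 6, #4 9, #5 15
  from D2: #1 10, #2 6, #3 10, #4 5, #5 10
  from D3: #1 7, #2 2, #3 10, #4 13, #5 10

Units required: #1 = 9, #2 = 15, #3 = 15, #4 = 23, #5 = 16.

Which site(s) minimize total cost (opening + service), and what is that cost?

For any fixed open set, each post office goes to its cheapest open site; total = fixed + service.
{D2}: #1→D2 10·9=90, #2→D2 6·15=90, #3→D2 10·15=150, #4→D2 5·23=115, #5→D2 10·16=160. Service 605; fixed 226; total 831.
{D1}: service 594 + fixed 257 = 851
{D3}: service 702 + fixed 167 = 869
{D1, D2, D3}: service 422 + fixed 650 = 1072
No other subset beats 831.

Open D2 only; minimum total cost 831.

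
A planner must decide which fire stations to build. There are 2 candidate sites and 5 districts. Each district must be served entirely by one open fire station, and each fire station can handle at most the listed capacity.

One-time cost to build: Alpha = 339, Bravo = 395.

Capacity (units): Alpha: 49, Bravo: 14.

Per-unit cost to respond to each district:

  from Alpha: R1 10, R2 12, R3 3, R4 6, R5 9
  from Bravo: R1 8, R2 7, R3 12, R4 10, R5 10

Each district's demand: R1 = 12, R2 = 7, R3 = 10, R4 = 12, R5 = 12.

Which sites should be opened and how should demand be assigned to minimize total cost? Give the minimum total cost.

Minimum total cost: 1113

Open {Alpha, Bravo}: R1→Alpha 10·12=120, R2→Bravo 7·7=49, R3→Alpha 3·10=30, R4→Alpha 6·12=72, R5→Alpha 9·12=108.
Loads: Alpha carries 46/49, Bravo carries 7/14. Service 379; fixed 734; total 1113.
Next best feasible plan costs 1124.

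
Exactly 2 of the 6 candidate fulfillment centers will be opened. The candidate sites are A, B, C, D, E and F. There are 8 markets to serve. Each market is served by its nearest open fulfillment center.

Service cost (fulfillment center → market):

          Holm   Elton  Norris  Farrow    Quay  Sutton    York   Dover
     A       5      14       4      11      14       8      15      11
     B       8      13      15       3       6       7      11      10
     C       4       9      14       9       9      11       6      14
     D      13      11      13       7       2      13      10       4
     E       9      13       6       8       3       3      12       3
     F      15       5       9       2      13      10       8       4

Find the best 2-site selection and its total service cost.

Choose E and F; total service cost 39.

With exactly 2 open, each market uses its cheapest among the chosen.
{E, F}: Holm→E 9, Elton→F 5, Norris→E 6, Farrow→F 2, Quay→E 3, Sutton→E 3, York→F 8, Dover→E 3. Service cost 39.
{C, E}: service cost 42
{A, F}: service cost 49
Among all 15 size-2 choices, {E, F} is lowest.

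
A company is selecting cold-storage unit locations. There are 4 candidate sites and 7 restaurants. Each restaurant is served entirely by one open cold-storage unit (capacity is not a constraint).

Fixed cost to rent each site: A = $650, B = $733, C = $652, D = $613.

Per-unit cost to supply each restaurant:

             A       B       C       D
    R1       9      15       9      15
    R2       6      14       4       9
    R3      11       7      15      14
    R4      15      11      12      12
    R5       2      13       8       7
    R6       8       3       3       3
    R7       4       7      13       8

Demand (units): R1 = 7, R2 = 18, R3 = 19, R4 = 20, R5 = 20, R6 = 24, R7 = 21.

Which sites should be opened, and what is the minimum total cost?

Open A only; minimum total cost 1646.

For any fixed open set, each restaurant goes to its cheapest open site; total = fixed + service.
{A}: R1→A 9·7=63, R2→A 6·18=108, R3→A 11·19=209, R4→A 15·20=300, R5→A 2·20=40, R6→A 8·24=192, R7→A 4·21=84. Service 996; fixed 650; total 1646.
{D}: R1→D 15·7=105, R2→D 9·18=162, R3→D 14·19=266, R4→D 12·20=240, R5→D 7·20=140, R6→D 3·24=72, R7→D 8·21=168. Service 1153; fixed 613; total 1766.
{C}: service 1165 + fixed 652 = 1817
{A, B, C, D}: R1→A 9·7=63, R2→C 4·18=72, R3→B 7·19=133, R4→B 11·20=220, R5→A 2·20=40, R6→B 3·24=72, R7→A 4·21=84. Service 684; fixed 2648; total 3332.
(All 15 nonempty subsets were checked; A only is lowest.)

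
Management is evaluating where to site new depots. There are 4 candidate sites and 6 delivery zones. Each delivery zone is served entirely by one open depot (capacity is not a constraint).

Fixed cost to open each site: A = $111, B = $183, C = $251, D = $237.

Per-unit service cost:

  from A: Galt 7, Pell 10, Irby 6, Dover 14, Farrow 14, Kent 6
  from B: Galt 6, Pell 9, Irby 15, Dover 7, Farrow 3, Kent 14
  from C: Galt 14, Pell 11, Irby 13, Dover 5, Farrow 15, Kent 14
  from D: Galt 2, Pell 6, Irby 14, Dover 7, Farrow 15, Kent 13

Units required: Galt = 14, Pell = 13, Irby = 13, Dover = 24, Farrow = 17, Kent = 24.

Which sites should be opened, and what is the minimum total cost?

Open A and B; minimum total cost 936.

For any fixed open set, each delivery zone goes to its cheapest open site; total = fixed + service.
{A, B}: Galt→B 6·14=84, Pell→B 9·13=117, Irby→A 6·13=78, Dover→B 7·24=168, Farrow→B 3·17=51, Kent→A 6·24=144. Service 642; fixed 294; total 936.
{A, B, D}: service 547 + fixed 531 = 1078
{A, D}: service 734 + fixed 348 = 1082
{A, B, C, D}: Galt→D 2·14=28, Pell→D 6·13=78, Irby→A 6·13=78, Dover→C 5·24=120, Farrow→B 3·17=51, Kent→A 6·24=144. Service 499; fixed 782; total 1281.
(All 15 nonempty subsets were checked; A and B is lowest.)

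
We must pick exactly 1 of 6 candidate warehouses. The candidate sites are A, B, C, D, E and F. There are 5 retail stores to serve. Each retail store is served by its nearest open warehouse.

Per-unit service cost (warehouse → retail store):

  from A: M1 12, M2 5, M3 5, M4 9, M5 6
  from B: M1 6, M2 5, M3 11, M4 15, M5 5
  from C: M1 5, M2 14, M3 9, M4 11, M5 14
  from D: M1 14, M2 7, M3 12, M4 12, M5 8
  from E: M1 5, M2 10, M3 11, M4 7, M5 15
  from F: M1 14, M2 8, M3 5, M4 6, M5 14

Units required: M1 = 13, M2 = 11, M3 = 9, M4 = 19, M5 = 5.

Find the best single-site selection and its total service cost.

With exactly 1 open, each retail store uses its cheapest among the chosen.
{A}: M1→A 12·13=156, M2→A 5·11=55, M3→A 5·9=45, M4→A 9·19=171, M5→A 6·5=30. Service cost 457.
{E}: service cost 482
{F}: service cost 499
Among all 6 size-1 choices, {A} is lowest.

Choose A only; total service cost 457.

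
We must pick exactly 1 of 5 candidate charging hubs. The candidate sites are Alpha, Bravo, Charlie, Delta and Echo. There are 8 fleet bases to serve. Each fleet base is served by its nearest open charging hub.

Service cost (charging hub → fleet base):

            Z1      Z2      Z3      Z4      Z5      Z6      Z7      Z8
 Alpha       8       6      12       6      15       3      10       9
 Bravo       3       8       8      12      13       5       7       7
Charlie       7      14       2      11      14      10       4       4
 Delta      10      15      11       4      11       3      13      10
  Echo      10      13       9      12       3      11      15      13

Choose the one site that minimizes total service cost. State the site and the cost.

With exactly 1 open, each fleet base uses its cheapest among the chosen.
{Bravo}: Z1→Bravo 3, Z2→Bravo 8, Z3→Bravo 8, Z4→Bravo 12, Z5→Bravo 13, Z6→Bravo 5, Z7→Bravo 7, Z8→Bravo 7. Service cost 63.
{Charlie}: service cost 66
{Alpha}: service cost 69
Among all 5 size-1 choices, {Bravo} is lowest.

Choose Bravo only; total service cost 63.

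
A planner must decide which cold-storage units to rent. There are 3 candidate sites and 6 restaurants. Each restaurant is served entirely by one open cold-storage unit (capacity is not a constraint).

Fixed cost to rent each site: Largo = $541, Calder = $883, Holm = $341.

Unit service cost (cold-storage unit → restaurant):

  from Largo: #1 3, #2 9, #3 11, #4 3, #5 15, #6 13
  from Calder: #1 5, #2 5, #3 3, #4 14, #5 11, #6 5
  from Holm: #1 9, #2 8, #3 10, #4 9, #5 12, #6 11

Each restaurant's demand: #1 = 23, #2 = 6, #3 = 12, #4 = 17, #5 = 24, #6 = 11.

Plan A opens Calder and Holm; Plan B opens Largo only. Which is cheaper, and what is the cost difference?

Plan A: {Calder, Holm}: #1→Calder 5·23=115, #2→Calder 5·6=30, #3→Calder 3·12=36, #4→Holm 9·17=153, #5→Calder 11·24=264, #6→Calder 5·11=55. Service 653; fixed 1224; total 1877.
Plan B: {Largo}: #1→Largo 3·23=69, #2→Largo 9·6=54, #3→Largo 11·12=132, #4→Largo 3·17=51, #5→Largo 15·24=360, #6→Largo 13·11=143. Service 809; fixed 541; total 1350.
Difference: |1877 − 1350| = 527.

Plan B is cheaper by 527.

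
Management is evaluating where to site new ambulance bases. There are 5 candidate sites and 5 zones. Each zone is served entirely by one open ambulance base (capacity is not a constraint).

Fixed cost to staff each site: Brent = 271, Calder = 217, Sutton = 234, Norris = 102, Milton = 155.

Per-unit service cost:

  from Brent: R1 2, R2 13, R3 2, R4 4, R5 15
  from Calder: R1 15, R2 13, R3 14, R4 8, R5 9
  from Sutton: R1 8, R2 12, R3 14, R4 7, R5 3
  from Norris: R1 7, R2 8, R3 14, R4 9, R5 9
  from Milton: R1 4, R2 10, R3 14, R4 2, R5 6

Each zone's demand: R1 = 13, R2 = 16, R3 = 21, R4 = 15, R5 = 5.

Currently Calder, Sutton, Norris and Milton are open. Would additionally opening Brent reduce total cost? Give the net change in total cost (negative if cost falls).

Yes — net change −7 (cost falls by 7).

Current service cost with {Calder, Sutton, Norris, Milton}: 519.
Adding Brent: each zone re-picks its cheapest; new service cost 241, saving 278.
Extra fixed cost: 271. Net change = 271 − 278 = -7.
(Totals: 1227 → 1220.)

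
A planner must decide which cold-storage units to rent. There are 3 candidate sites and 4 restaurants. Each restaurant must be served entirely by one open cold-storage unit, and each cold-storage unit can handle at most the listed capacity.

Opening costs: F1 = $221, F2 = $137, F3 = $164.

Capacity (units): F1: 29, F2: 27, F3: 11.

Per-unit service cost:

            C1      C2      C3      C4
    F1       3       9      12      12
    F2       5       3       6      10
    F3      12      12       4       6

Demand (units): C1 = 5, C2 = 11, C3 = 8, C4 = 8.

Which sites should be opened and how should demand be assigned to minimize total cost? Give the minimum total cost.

Open {F2, F3}: C1→F2 5·5=25, C2→F2 3·11=33, C3→F2 6·8=48, C4→F3 6·8=48.
Loads: F2 carries 24/27, F3 carries 8/11. Service 154; fixed 301; total 455.
Next best feasible plan costs 471.

Minimum total cost: 455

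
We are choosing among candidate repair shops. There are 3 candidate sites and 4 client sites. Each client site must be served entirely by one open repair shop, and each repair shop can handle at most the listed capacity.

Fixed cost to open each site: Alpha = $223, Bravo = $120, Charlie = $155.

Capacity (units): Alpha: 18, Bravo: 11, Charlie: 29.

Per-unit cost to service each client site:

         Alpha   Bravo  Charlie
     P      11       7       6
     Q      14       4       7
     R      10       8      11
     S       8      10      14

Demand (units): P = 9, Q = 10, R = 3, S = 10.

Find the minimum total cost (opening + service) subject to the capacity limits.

Open {Bravo, Charlie}: P→Charlie 6·9=54, Q→Charlie 7·10=70, R→Charlie 11·3=33, S→Bravo 10·10=100.
Loads: Bravo carries 10/11, Charlie carries 22/29. Service 257; fixed 275; total 532.
Next best feasible plan costs 542.

Minimum total cost: 532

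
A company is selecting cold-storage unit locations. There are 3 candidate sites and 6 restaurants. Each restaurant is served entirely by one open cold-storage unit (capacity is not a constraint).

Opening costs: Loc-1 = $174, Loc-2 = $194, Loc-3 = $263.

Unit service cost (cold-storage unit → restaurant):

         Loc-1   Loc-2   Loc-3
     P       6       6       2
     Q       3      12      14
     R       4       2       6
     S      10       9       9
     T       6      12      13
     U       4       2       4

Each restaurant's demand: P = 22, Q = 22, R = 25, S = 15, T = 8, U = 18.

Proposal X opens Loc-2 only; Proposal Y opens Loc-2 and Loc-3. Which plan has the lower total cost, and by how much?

Proposal X: {Loc-2}: P→Loc-2 6·22=132, Q→Loc-2 12·22=264, R→Loc-2 2·25=50, S→Loc-2 9·15=135, T→Loc-2 12·8=96, U→Loc-2 2·18=36. Service 713; fixed 194; total 907.
Proposal Y: {Loc-2, Loc-3}: P→Loc-3 2·22=44, Q→Loc-2 12·22=264, R→Loc-2 2·25=50, S→Loc-2 9·15=135, T→Loc-2 12·8=96, U→Loc-2 2·18=36. Service 625; fixed 457; total 1082.
Difference: |907 − 1082| = 175.

Proposal X is cheaper by 175.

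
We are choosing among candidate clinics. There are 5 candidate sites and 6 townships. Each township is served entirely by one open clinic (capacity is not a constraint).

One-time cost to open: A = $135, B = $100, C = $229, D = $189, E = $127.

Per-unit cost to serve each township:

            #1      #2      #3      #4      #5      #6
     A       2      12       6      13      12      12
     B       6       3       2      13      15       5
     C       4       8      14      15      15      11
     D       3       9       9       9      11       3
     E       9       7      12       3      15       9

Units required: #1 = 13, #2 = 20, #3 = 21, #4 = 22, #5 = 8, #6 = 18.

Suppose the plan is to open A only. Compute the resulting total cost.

Each township is assigned to its cheapest site among the open ones.
{A}: #1→A 2·13=26, #2→A 12·20=240, #3→A 6·21=126, #4→A 13·22=286, #5→A 12·8=96, #6→A 12·18=216. Service 990; fixed 135; total 1125.

Total cost: 1125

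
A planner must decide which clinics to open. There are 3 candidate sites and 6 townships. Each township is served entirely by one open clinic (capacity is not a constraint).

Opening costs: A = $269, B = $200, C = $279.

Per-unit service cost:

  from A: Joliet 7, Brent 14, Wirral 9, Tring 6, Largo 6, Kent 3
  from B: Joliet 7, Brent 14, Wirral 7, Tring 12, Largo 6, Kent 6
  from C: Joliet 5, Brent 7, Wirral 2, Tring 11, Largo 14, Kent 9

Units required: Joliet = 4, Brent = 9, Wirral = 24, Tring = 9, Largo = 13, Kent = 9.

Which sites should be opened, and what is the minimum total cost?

Open B only; minimum total cost 762.

For any fixed open set, each township goes to its cheapest open site; total = fixed + service.
{B}: Joliet→B 7·4=28, Brent→B 14·9=126, Wirral→B 7·24=168, Tring→B 12·9=108, Largo→B 6·13=78, Kent→B 6·9=54. Service 562; fixed 200; total 762.
{C}: service 493 + fixed 279 = 772
{A}: service 529 + fixed 269 = 798
{A, B, C}: service 290 + fixed 748 = 1038
(All 7 nonempty subsets were checked; B only is lowest.)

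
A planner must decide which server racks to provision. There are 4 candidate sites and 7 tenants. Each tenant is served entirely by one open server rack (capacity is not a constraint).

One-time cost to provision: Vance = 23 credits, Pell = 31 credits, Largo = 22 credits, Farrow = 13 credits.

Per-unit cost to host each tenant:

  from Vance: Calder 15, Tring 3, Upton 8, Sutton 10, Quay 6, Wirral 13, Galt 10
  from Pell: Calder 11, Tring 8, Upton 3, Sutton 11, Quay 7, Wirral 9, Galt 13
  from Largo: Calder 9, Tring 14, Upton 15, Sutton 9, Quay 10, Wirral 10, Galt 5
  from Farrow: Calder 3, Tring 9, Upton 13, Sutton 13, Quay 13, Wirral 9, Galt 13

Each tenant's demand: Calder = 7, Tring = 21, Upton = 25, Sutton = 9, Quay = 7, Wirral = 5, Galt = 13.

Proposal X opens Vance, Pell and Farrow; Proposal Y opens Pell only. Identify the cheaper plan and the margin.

Proposal X: {Vance, Pell, Farrow}: Calder→Farrow 3·7=21, Tring→Vance 3·21=63, Upton→Pell 3·25=75, Sutton→Vance 10·9=90, Quay→Vance 6·7=42, Wirral→Pell 9·5=45, Galt→Vance 10·13=130. Service 466; fixed 67; total 533.
Proposal Y: {Pell}: Calder→Pell 11·7=77, Tring→Pell 8·21=168, Upton→Pell 3·25=75, Sutton→Pell 11·9=99, Quay→Pell 7·7=49, Wirral→Pell 9·5=45, Galt→Pell 13·13=169. Service 682; fixed 31; total 713.
Difference: |533 − 713| = 180.

Proposal X is cheaper by 180.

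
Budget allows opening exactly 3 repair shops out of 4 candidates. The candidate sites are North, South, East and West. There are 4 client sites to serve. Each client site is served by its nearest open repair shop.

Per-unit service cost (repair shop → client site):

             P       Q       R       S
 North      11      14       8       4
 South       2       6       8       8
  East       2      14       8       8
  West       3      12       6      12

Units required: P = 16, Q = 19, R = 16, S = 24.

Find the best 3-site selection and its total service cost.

With exactly 3 open, each client site uses its cheapest among the chosen.
{North, South, West}: P→South 2·16=32, Q→South 6·19=114, R→West 6·16=96, S→North 4·24=96. Service cost 338.
{North, South, East}: service cost 370
{South, East, West}: service cost 434
Among all 4 size-3 choices, {North, South, West} is lowest.

Choose North, South and West; total service cost 338.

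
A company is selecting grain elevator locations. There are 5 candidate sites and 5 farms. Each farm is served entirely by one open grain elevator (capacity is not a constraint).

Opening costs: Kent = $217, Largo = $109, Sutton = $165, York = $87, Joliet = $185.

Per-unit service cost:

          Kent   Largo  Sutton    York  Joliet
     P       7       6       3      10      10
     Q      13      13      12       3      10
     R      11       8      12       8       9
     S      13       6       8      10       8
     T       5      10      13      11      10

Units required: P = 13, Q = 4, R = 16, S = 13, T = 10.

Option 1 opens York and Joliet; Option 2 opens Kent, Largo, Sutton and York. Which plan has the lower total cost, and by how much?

Option 1 is cheaper by 139.

Option 1: {York, Joliet}: P→York 10·13=130, Q→York 3·4=12, R→York 8·16=128, S→Joliet 8·13=104, T→Joliet 10·10=100. Service 474; fixed 272; total 746.
Option 2: {Kent, Largo, Sutton, York}: P→Sutton 3·13=39, Q→York 3·4=12, R→Largo 8·16=128, S→Largo 6·13=78, T→Kent 5·10=50. Service 307; fixed 578; total 885.
Difference: |746 − 885| = 139.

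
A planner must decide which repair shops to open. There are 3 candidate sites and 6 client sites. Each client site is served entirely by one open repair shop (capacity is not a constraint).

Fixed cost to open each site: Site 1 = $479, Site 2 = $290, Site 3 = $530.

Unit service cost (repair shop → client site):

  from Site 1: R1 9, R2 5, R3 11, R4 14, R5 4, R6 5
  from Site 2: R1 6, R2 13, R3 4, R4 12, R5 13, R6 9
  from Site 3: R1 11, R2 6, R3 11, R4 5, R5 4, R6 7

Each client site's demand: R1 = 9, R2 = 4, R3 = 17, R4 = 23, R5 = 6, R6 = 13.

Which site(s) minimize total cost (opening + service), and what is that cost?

For any fixed open set, each client site goes to its cheapest open site; total = fixed + service.
{Site 2}: R1→Site 2 6·9=54, R2→Site 2 13·4=52, R3→Site 2 4·17=68, R4→Site 2 12·23=276, R5→Site 2 13·6=78, R6→Site 2 9·13=117. Service 645; fixed 290; total 935.
{Site 3}: R1→Site 3 11·9=99, R2→Site 3 6·4=24, R3→Site 3 11·17=187, R4→Site 3 5·23=115, R5→Site 3 4·6=24, R6→Site 3 7·13=91. Service 540; fixed 530; total 1070.
{Site 1}: service 699 + fixed 479 = 1178
{Site 1, Site 2, Site 3}: service 346 + fixed 1299 = 1645
No other subset beats 935.

Open Site 2 only; minimum total cost 935.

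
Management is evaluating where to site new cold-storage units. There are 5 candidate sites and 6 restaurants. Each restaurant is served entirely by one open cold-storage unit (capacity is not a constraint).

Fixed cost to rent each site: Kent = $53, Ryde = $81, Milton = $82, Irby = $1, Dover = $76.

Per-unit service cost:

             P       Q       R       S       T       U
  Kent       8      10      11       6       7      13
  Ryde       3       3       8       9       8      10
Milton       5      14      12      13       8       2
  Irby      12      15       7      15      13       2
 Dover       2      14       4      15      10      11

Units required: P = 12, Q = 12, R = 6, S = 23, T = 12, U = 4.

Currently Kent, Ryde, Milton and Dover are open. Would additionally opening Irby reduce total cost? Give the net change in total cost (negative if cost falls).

Current service cost with {Kent, Ryde, Milton, Dover}: 314.
Adding Irby: each restaurant re-picks its cheapest; new service cost 314, saving 0.
Extra fixed cost: 1. Net change = 1 − 0 = 1.
(Totals: 606 → 607.)

No — net change +1 (cost rises by 1).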